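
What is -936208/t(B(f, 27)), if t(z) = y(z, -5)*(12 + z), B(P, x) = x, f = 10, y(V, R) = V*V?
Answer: -72016/2187 ≈ -32.929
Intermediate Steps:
y(V, R) = V²
t(z) = z²*(12 + z)
-936208/t(B(f, 27)) = -936208*1/(729*(12 + 27)) = -936208/(729*39) = -936208/28431 = -936208*1/28431 = -72016/2187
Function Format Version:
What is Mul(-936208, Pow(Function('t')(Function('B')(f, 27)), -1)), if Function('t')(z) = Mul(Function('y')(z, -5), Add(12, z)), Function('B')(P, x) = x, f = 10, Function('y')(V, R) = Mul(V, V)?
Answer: Rational(-72016, 2187) ≈ -32.929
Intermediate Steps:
Function('y')(V, R) = Pow(V, 2)
Function('t')(z) = Mul(Pow(z, 2), Add(12, z))
Mul(-936208, Pow(Function('t')(Function('B')(f, 27)), -1)) = Mul(-936208, Pow(Mul(Pow(27, 2), Add(12, 27)), -1)) = Mul(-936208, Pow(Mul(729, 39), -1)) = Mul(-936208, Pow(28431, -1)) = Mul(-936208, Rational(1, 28431)) = Rational(-72016, 2187)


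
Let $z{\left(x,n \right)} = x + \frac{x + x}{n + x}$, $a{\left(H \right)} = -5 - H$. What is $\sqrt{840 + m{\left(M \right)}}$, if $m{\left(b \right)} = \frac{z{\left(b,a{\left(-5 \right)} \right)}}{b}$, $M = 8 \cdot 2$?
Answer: $\frac{\sqrt{13458}}{4} \approx 29.002$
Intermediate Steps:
$M = 16$
$z{\left(x,n \right)} = x + \frac{2 x}{n + x}$
$m{\left(b \right)} = \frac{2 + b}{b}$ ($m{\left(b \right)} = \frac{b \frac{1}{\left(-5 - -5\right) + b} \left(2 - 0 + b\right)}{b} = \frac{b \frac{1}{\left(-5 + 5\right) + b} \left(2 + \left(-5 + 5\right) + b\right)}{b} = \frac{b \frac{1}{0 + b} \left(2 + 0 + b\right)}{b} = \frac{b \frac{1}{b} \left(2 + b\right)}{b} = \frac{2 + b}{b}$)
$\sqrt{840 + m{\left(M \right)}} = \sqrt{840 + \frac{2 + 16}{16}} = \sqrt{840 + \frac{1}{16} \cdot 18} = \sqrt{840 + \frac{9}{8}} = \sqrt{\frac{6729}{8}} = \frac{\sqrt{13458}}{4}$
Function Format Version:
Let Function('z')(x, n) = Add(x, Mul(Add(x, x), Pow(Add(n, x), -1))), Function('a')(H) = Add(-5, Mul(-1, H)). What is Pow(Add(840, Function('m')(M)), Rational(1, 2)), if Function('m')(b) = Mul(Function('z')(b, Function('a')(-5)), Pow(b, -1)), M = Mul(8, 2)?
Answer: Mul(Rational(1, 4), Pow(13458, Rational(1, 2))) ≈ 29.002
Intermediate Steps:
M = 16
Function('z')(x, n) = Add(x, Mul(2, x, Pow(Add(n, x), -1))) (Function('z')(x, n) = Add(x, Mul(Mul(2, x), Pow(Add(n, x), -1))) = Add(x, Mul(2, x, Pow(Add(n, x), -1))))
Function('m')(b) = Mul(Pow(b, -1), Add(2, b)) (Function('m')(b) = Mul(Mul(b, Pow(Add(Add(-5, Mul(-1, -5)), b), -1), Add(2, Add(-5, Mul(-1, -5)), b)), Pow(b, -1)) = Mul(Mul(b, Pow(Add(Add(-5, 5), b), -1), Add(2, Add(-5, 5), b)), Pow(b, -1)) = Mul(Mul(b, Pow(Add(0, b), -1), Add(2, 0, b)), Pow(b, -1)) = Mul(Mul(b, Pow(b, -1), Add(2, b)), Pow(b, -1)) = Mul(Add(2, b), Pow(b, -1)) = Mul(Pow(b, -1), Add(2, b)))
Pow(Add(840, Function('m')(M)), Rational(1, 2)) = Pow(Add(840, Mul(Pow(16, -1), Add(2, 16))), Rational(1, 2)) = Pow(Add(840, Mul(Rational(1, 16), 18)), Rational(1, 2)) = Pow(Add(840, Rational(9, 8)), Rational(1, 2)) = Pow(Rational(6729, 8), Rational(1, 2)) = Mul(Rational(1, 4), Pow(13458, Rational(1, 2)))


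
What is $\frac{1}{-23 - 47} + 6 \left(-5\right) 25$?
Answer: $- \frac{52501}{70} \approx -750.01$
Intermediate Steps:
$\frac{1}{-23 - 47} + 6 \left(-5\right) 25 = \frac{1}{-70} - 750 = - \frac{1}{70} - 750 = - \frac{52501}{70}$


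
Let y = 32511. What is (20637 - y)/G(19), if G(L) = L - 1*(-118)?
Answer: -11874/137 ≈ -86.672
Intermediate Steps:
G(L) = 118 + L (G(L) = L + 118 = 118 + L)
(20637 - y)/G(19) = (20637 - 1*32511)/(118 + 19) = (20637 - 32511)/137 = -11874*1/137 = -11874/137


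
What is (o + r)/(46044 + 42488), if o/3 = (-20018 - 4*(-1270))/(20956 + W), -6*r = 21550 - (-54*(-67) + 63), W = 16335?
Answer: -666621763/19808680872 ≈ -0.033653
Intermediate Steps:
r = -17869/6 (r = -(21550 - (-54*(-67) + 63))/6 = -(21550 - (3618 + 63))/6 = -(21550 - 1*3681)/6 = -(21550 - 3681)/6 = -1/6*17869 = -17869/6 ≈ -2978.2)
o = -44814/37291 (o = 3*((-20018 - 4*(-1270))/(20956 + 16335)) = 3*((-20018 + 5080)/37291) = 3*(-14938*1/37291) = 3*(-14938/37291) = -44814/37291 ≈ -1.2017)
(o + r)/(46044 + 42488) = (-44814/37291 - 17869/6)/(46044 + 42488) = -666621763/223746/88532 = -666621763/223746*1/88532 = -666621763/19808680872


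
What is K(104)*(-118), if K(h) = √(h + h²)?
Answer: -236*√2730 ≈ -12331.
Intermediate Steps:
K(104)*(-118) = √(104*(1 + 104))*(-118) = √(104*105)*(-118) = √10920*(-118) = (2*√2730)*(-118) = -236*√2730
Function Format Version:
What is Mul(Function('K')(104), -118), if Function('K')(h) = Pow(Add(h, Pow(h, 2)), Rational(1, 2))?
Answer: Mul(-236, Pow(2730, Rational(1, 2))) ≈ -12331.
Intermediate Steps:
Mul(Function('K')(104), -118) = Mul(Pow(Mul(104, Add(1, 104)), Rational(1, 2)), -118) = Mul(Pow(Mul(104, 105), Rational(1, 2)), -118) = Mul(Pow(10920, Rational(1, 2)), -118) = Mul(Mul(2, Pow(2730, Rational(1, 2))), -118) = Mul(-236, Pow(2730, Rational(1, 2)))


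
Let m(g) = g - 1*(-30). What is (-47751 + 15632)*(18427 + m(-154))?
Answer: -587874057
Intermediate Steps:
m(g) = 30 + g (m(g) = g + 30 = 30 + g)
(-47751 + 15632)*(18427 + m(-154)) = (-47751 + 15632)*(18427 + (30 - 154)) = -32119*(18427 - 124) = -32119*18303 = -587874057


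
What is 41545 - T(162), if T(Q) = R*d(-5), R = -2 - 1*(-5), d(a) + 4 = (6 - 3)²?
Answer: 41530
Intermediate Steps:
d(a) = 5 (d(a) = -4 + (6 - 3)² = -4 + 3² = -4 + 9 = 5)
R = 3 (R = -2 + 5 = 3)
T(Q) = 15 (T(Q) = 3*5 = 15)
41545 - T(162) = 41545 - 1*15 = 41545 - 15 = 41530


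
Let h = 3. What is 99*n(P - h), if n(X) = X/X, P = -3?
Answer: 99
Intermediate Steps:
n(X) = 1
99*n(P - h) = 99*1 = 99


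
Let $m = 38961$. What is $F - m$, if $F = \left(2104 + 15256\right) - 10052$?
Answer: $-31653$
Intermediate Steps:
$F = 7308$ ($F = 17360 - 10052 = 7308$)
$F - m = 7308 - 38961 = -31653$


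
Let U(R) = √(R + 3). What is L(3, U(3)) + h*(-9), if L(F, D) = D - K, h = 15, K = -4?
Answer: -131 + √6 ≈ -128.55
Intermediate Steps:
U(R) = √(3 + R)
L(F, D) = 4 + D (L(F, D) = D - 1*(-4) = D + 4 = 4 + D)
L(3, U(3)) + h*(-9) = (4 + √(3 + 3)) + 15*(-9) = (4 + √6) - 135 = -131 + √6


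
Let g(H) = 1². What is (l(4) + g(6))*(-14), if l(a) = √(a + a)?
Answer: -14 - 28*√2 ≈ -53.598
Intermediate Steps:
g(H) = 1
l(a) = √2*√a (l(a) = √(2*a) = √2*√a)
(l(4) + g(6))*(-14) = (√2*√4 + 1)*(-14) = (√2*2 + 1)*(-14) = (2*√2 + 1)*(-14) = (1 + 2*√2)*(-14) = -14 - 28*√2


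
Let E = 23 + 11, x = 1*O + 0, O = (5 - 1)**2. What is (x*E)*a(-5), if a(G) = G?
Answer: -2720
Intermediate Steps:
O = 16 (O = 4**2 = 16)
x = 16 (x = 1*16 + 0 = 16 + 0 = 16)
E = 34
(x*E)*a(-5) = (16*34)*(-5) = 544*(-5) = -2720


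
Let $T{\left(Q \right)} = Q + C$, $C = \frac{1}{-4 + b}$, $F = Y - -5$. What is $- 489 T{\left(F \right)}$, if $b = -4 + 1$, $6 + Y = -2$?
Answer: $\frac{10758}{7} \approx 1536.9$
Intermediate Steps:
$Y = -8$ ($Y = -6 - 2 = -8$)
$F = -3$ ($F = -8 - -5 = -8 + 5 = -3$)
$b = -3$
$C = - \frac{1}{7}$ ($C = \frac{1}{-4 - 3} = \frac{1}{-7} = - \frac{1}{7} \approx -0.14286$)
$T{\left(Q \right)} = - \frac{1}{7} + Q$ ($T{\left(Q \right)} = Q - \frac{1}{7} = - \frac{1}{7} + Q$)
$- 489 T{\left(F \right)} = - 489 \left(- \frac{1}{7} - 3\right) = \left(-489\right) \left(- \frac{22}{7}\right) = \frac{10758}{7}$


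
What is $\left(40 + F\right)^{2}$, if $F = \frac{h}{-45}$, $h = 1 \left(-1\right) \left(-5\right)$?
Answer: $\frac{128881}{81} \approx 1591.1$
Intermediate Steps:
$h = 5$ ($h = \left(-1\right) \left(-5\right) = 5$)
$F = - \frac{1}{9}$ ($F = \frac{5}{-45} = 5 \left(- \frac{1}{45}\right) = - \frac{1}{9} \approx -0.11111$)
$\left(40 + F\right)^{2} = \left(40 - \frac{1}{9}\right)^{2} = \left(\frac{359}{9}\right)^{2} = \frac{128881}{81}$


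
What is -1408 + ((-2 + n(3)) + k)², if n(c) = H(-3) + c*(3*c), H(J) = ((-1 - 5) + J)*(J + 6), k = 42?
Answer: 192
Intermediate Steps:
H(J) = (-6 + J)*(6 + J)
n(c) = -27 + 3*c² (n(c) = (-36 + (-3)²) + c*(3*c) = (-36 + 9) + 3*c² = -27 + 3*c²)
-1408 + ((-2 + n(3)) + k)² = -1408 + ((-2 + (-27 + 3*3²)) + 42)² = -1408 + ((-2 + (-27 + 3*9)) + 42)² = -1408 + ((-2 + (-27 + 27)) + 42)² = -1408 + ((-2 + 0) + 42)² = -1408 + (-2 + 42)² = -1408 + 40² = -1408 + 1600 = 192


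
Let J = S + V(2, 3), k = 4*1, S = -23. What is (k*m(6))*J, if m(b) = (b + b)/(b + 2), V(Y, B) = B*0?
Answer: -138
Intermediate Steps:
V(Y, B) = 0
m(b) = 2*b/(2 + b) (m(b) = (2*b)/(2 + b) = 2*b/(2 + b))
k = 4
J = -23 (J = -23 + 0 = -23)
(k*m(6))*J = (4*(2*6/(2 + 6)))*(-23) = (4*(2*6/8))*(-23) = (4*(2*6*(1/8)))*(-23) = (4*(3/2))*(-23) = 6*(-23) = -138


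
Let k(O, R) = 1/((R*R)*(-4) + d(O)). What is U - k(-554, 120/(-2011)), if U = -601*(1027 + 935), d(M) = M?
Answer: -2641913204544587/2240500634 ≈ -1.1792e+6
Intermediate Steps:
k(O, R) = 1/(O - 4*R²) (k(O, R) = 1/((R*R)*(-4) + O) = 1/(R²*(-4) + O) = 1/(-4*R² + O) = 1/(O - 4*R²))
U = -1179162 (U = -601*1962 = -1179162)
U - k(-554, 120/(-2011)) = -1179162 - 1/(-554 - 4*(120/(-2011))²) = -1179162 - 1/(-554 - 4*(120*(-1/2011))²) = -1179162 - 1/(-554 - 4*(-120/2011)²) = -1179162 - 1/(-554 - 4*14400/4044121) = -1179162 - 1/(-554 - 57600/4044121) = -1179162 - 1/(-2240500634/4044121) = -1179162 - 1*(-4044121/2240500634) = -1179162 + 4044121/2240500634 = -2641913204544587/2240500634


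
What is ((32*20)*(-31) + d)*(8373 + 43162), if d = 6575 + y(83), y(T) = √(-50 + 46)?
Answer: -683611775 + 103070*I ≈ -6.8361e+8 + 1.0307e+5*I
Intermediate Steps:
y(T) = 2*I (y(T) = √(-4) = 2*I)
d = 6575 + 2*I ≈ 6575.0 + 2.0*I
((32*20)*(-31) + d)*(8373 + 43162) = ((32*20)*(-31) + (6575 + 2*I))*(8373 + 43162) = (640*(-31) + (6575 + 2*I))*51535 = (-19840 + (6575 + 2*I))*51535 = (-13265 + 2*I)*51535 = -683611775 + 103070*I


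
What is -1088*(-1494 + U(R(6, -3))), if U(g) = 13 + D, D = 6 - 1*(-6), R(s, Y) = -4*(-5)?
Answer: 1598272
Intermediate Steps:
R(s, Y) = 20
D = 12 (D = 6 + 6 = 12)
U(g) = 25 (U(g) = 13 + 12 = 25)
-1088*(-1494 + U(R(6, -3))) = -1088*(-1494 + 25) = -1088*(-1469) = 1598272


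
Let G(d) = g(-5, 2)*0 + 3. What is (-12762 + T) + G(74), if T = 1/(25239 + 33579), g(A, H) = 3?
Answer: -750458861/58818 ≈ -12759.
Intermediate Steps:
G(d) = 3 (G(d) = 3*0 + 3 = 0 + 3 = 3)
T = 1/58818 ≈ 1.7002e-5
(-12762 + T) + G(74) = (-12762 + 1/58818) + 3 = -750635315/58818 + 3 = -750458861/58818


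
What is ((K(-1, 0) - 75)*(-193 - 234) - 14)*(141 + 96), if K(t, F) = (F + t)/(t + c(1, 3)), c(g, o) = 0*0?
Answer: 7485408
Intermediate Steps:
c(g, o) = 0
K(t, F) = (F + t)/t (K(t, F) = (F + t)/(t + 0) = (F + t)/t)
((K(-1, 0) - 75)*(-193 - 234) - 14)*(141 + 96) = (((0 - 1)/(-1) - 75)*(-193 - 234) - 14)*(141 + 96) = ((-1*(-1) - 75)*(-427) - 14)*237 = ((1 - 75)*(-427) - 14)*237 = (-74*(-427) - 14)*237 = (31598 - 14)*237 = 31584*237 = 7485408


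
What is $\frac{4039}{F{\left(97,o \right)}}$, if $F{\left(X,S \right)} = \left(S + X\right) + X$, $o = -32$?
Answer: $\frac{4039}{162} \approx 24.932$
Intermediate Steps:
$F{\left(X,S \right)} = S + 2 X$
$\frac{4039}{F{\left(97,o \right)}} = \frac{4039}{-32 + 2 \cdot 97} = \frac{4039}{-32 + 194} = \frac{4039}{162}$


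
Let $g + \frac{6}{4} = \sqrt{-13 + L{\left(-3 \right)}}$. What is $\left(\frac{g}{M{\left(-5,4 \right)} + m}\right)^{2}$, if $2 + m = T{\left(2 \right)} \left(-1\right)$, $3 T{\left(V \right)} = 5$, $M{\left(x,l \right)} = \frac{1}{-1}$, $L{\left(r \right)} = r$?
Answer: $- \frac{495}{784} - \frac{27 i}{49} \approx -0.63138 - 0.55102 i$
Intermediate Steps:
$M{\left(x,l \right)} = -1$
$T{\left(V \right)} = \frac{5}{3}$ ($T{\left(V \right)} = \frac{1}{3} \cdot 5 = \frac{5}{3}$)
$m = - \frac{11}{3}$ ($m = -2 + \frac{5}{3} \left(-1\right) = -2 - \frac{5}{3} = - \frac{11}{3} \approx -3.6667$)
$g = - \frac{3}{2} + 4 i$ ($g = - \frac{3}{2} + \sqrt{-13 - 3} = - \frac{3}{2} + \sqrt{-16} = - \frac{3}{2} + 4 i \approx -1.5 + 4.0 i$)
$\left(\frac{g}{M{\left(-5,4 \right)} + m}\right)^{2} = \left(\frac{- \frac{3}{2} + 4 i}{-1 - \frac{11}{3}}\right)^{2} = \left(\frac{- \frac{3}{2} + 4 i}{- \frac{14}{3}}\right)^{2} = \left(\left(- \frac{3}{2} + 4 i\right) \left(- \frac{3}{14}\right)\right)^{2} = \left(\frac{9}{28} - \frac{6 i}{7}\right)^{2}$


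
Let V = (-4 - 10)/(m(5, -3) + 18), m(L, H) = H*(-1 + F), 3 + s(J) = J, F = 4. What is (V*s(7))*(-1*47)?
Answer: 2632/9 ≈ 292.44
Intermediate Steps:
s(J) = -3 + J
m(L, H) = 3*H (m(L, H) = H*(-1 + 4) = H*3 = 3*H)
V = -14/9 (V = (-4 - 10)/(3*(-3) + 18) = -14/(-9 + 18) = -14/9 ≈ -1.5556)
(V*s(7))*(-1*47) = (-14*(-3 + 7)/9)*(-1*47) = -14/9*4*(-47) = -56/9*(-47) = 2632/9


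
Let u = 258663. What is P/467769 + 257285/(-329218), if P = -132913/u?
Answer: -31130122140892429/39833578114823646 ≈ -0.78150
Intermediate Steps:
P = -132913/258663 ≈ -0.51385
P/467769 + 257285/(-329218) = -132913/258663/467769 + 257285/(-329218) = -132913/258663*1/467769 + 257285*(-1/329218) = -132913/120994532847 - 257285/329218 = -31130122140892429/39833578114823646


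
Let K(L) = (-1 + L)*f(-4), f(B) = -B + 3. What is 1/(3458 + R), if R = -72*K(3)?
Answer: 1/2450 ≈ 0.00040816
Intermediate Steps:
f(B) = 3 - B
K(L) = -7 + 7*L (K(L) = (-1 + L)*(3 - 1*(-4)) = (-1 + L)*(3 + 4) = (-1 + L)*7 = -7 + 7*L)
R = -1008 (R = -72*(-7 + 7*3) = -72*(-7 + 21) = -72*14 = -1008)
1/(3458 + R) = 1/(3458 - 1008) = 1/2450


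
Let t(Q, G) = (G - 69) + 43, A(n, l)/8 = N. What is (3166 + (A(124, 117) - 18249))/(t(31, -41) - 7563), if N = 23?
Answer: 14899/7630 ≈ 1.9527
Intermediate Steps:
A(n, l) = 184 (A(n, l) = 8*23 = 184)
t(Q, G) = -26 + G (t(Q, G) = (-69 + G) + 43 = -26 + G)
(3166 + (A(124, 117) - 18249))/(t(31, -41) - 7563) = (3166 + (184 - 18249))/((-26 - 41) - 7563) = (3166 - 18065)/(-67 - 7563) = -14899/(-7630) = -14899*(-1/7630) = 14899/7630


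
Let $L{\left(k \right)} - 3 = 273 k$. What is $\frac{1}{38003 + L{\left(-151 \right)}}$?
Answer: $- \frac{1}{3217} \approx -0.00031085$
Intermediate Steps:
$L{\left(k \right)} = 3 + 273 k$
$\frac{1}{38003 + L{\left(-151 \right)}} = \frac{1}{38003 + \left(3 + 273 \left(-151\right)\right)} = \frac{1}{38003 + \left(3 - 41223\right)} = \frac{1}{38003 - 41220} = \frac{1}{-3217} = - \frac{1}{3217}$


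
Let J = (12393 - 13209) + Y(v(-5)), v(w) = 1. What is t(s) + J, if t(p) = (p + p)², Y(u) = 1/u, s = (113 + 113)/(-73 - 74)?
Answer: -17407031/21609 ≈ -805.54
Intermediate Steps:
s = -226/147 (s = 226/(-147) = 226*(-1/147) = -226/147 ≈ -1.5374)
t(p) = 4*p² (t(p) = (2*p)² = 4*p²)
J = -815 (J = (12393 - 13209) + 1/1 = -816 + 1 = -815)
t(s) + J = 4*(-226/147)² - 815 = 4*(51076/21609) - 815 = 204304/21609 - 815 = -17407031/21609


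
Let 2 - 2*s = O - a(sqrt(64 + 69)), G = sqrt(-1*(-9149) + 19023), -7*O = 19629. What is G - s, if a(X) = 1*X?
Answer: -19643/14 + 2*sqrt(7043) - sqrt(133)/2 ≈ -1241.0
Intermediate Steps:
a(X) = X
O = -19629/7 (O = -1/7*19629 = -19629/7 ≈ -2804.1)
G = 2*sqrt(7043) (G = sqrt(9149 + 19023) = sqrt(28172) = 2*sqrt(7043) ≈ 167.85)
s = 19643/14 + sqrt(133)/2 (s = 1 - (-19629/7 - sqrt(64 + 69))/2 = 1 - (-19629/7 - sqrt(133))/2 = 1 + (19629/14 + sqrt(133)/2) = 19643/14 + sqrt(133)/2 ≈ 1408.8)
G - s = 2*sqrt(7043) - (19643/14 + sqrt(133)/2) = 2*sqrt(7043) + (-19643/14 - sqrt(133)/2) = -19643/14 + 2*sqrt(7043) - sqrt(133)/2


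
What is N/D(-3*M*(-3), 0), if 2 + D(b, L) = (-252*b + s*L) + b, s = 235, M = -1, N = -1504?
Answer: -1504/2257 ≈ -0.66637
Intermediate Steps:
D(b, L) = -2 - 251*b + 235*L (D(b, L) = -2 + ((-252*b + 235*L) + b) = -2 + (-251*b + 235*L) = -2 - 251*b + 235*L)
N/D(-3*M*(-3), 0) = -1504/(-2 - 251*(-3*(-1))*(-3) + 235*0) = -1504/(-2 - 753*(-3) + 0) = -1504/(-2 - 251*(-9) + 0) = -1504/(-2 + 2259 + 0) = -1504/2257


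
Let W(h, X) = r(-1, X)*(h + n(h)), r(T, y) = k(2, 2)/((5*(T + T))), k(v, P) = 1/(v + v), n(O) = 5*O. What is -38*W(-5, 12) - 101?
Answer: -259/2 ≈ -129.50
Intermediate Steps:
k(v, P) = 1/(2*v)
r(T, y) = 1/(40*T) (r(T, y) = ((½)/2)/((5*(T + T))) = ((½)*(½))/((5*(2*T))) = 1/(4*((10*T))) = (1/(10*T))/4 = 1/(40*T))
W(h, X) = -3*h/20 (W(h, X) = ((1/40)/(-1))*(h + 5*h) = ((1/40)*(-1))*(6*h) = -3*h/20)
-38*W(-5, 12) - 101 = -(-57)*(-5)/10 - 101 = -38*¾ - 101 = -57/2 - 101 = -259/2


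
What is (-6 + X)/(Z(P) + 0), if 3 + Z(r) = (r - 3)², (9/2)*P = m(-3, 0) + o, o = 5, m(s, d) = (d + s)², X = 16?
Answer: -405/121 ≈ -3.3471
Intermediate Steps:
P = 28/9 (P = 2*((0 - 3)² + 5)/9 = 2*((-3)² + 5)/9 = 2*(9 + 5)/9 = (2/9)*14 = 28/9 ≈ 3.1111)
Z(r) = -3 + (-3 + r)² (Z(r) = -3 + (r - 3)² = -3 + (-3 + r)²)
(-6 + X)/(Z(P) + 0) = (-6 + 16)/((-3 + (-3 + 28/9)²) + 0) = 10/((-3 + (⅑)²) + 0) = 10/((-3 + 1/81) + 0) = 10/(-242/81 + 0) = 10/(-242/81) = -81/242*10 = -405/121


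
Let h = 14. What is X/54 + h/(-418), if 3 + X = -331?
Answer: -35092/5643 ≈ -6.2187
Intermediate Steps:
X = -334 (X = -3 - 331 = -334)
X/54 + h/(-418) = -334/54 + 14/(-418) = -334*1/54 + 14*(-1/418) = -167/27 - 7/209 = -35092/5643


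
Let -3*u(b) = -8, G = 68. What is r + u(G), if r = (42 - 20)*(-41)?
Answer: -2698/3 ≈ -899.33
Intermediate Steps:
u(b) = 8/3 (u(b) = -⅓*(-8) = 8/3)
r = -902 (r = 22*(-41) = -902)
r + u(G) = -902 + 8/3 = -2698/3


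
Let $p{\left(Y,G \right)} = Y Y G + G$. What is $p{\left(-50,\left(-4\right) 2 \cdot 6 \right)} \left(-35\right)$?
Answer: $4201680$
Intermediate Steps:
$p{\left(Y,G \right)} = G + G Y^{2}$ ($p{\left(Y,G \right)} = Y^{2} G + G = G Y^{2} + G = G + G Y^{2}$)
$p{\left(-50,\left(-4\right) 2 \cdot 6 \right)} \left(-35\right) = \left(-4\right) 2 \cdot 6 \left(1 + \left(-50\right)^{2}\right) \left(-35\right) = \left(-8\right) 6 \left(1 + 2500\right) \left(-35\right) = \left(-48\right) 2501 \left(-35\right) = \left(-120048\right) \left(-35\right) = 4201680$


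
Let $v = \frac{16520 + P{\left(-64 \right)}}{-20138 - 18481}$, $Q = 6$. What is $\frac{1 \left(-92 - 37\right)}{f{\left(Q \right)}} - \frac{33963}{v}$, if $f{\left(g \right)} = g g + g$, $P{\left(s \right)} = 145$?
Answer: $\frac{6120640921}{77770} \approx 78702.0$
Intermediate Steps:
$v = - \frac{5555}{12873}$ ($v = \frac{16520 + 145}{-20138 - 18481} = \frac{16665}{-38619} = 16665 \left(- \frac{1}{38619}\right) = - \frac{5555}{12873} \approx -0.43152$)
$f{\left(g \right)} = g + g^{2}$ ($f{\left(g \right)} = g^{2} + g = g + g^{2}$)
$\frac{1 \left(-92 - 37\right)}{f{\left(Q \right)}} - \frac{33963}{v} = \frac{1 \left(-92 - 37\right)}{6 \left(1 + 6\right)} - \frac{33963}{- \frac{5555}{12873}} = \frac{1 \left(-129\right)}{6 \cdot 7} - - \frac{437205699}{5555} = - \frac{129}{42} + \frac{437205699}{5555} = \left(-129\right) \frac{1}{42} + \frac{437205699}{5555} = - \frac{43}{14} + \frac{437205699}{5555} = \frac{6120640921}{77770}$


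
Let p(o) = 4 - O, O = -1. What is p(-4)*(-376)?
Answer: -1880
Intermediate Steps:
p(o) = 5 (p(o) = 4 - 1*(-1) = 4 + 1 = 5)
p(-4)*(-376) = 5*(-376) = -1880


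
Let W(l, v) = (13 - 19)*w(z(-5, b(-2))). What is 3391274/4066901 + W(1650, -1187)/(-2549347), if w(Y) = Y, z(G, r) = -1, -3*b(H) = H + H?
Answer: 8645509796672/10367941863647 ≈ 0.83387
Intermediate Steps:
b(H) = -2*H/3 (b(H) = -(H + H)/3 = -2*H/3)
W(l, v) = 6 (W(l, v) = (13 - 19)*(-1) = -6*(-1) = 6)
3391274/4066901 + W(1650, -1187)/(-2549347) = 3391274/4066901 + 6/(-2549347) = 3391274*(1/4066901) + 6*(-1/2549347) = 3391274/4066901 - 6/2549347 = 8645509796672/10367941863647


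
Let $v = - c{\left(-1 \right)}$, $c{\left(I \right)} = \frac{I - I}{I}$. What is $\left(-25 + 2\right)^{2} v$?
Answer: $0$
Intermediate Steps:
$c{\left(I \right)} = 0$ ($c{\left(I \right)} = \frac{0}{I} = 0$)
$v = 0$ ($v = \left(-1\right) 0 = 0$)
$\left(-25 + 2\right)^{2} v = \left(-25 + 2\right)^{2} \cdot 0 = \left(-23\right)^{2} \cdot 0 = 529 \cdot 0 = 0$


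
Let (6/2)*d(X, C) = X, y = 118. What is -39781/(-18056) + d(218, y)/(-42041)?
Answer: 5013362855/2277276888 ≈ 2.2015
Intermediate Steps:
d(X, C) = X/3
-39781/(-18056) + d(218, y)/(-42041) = -39781/(-18056) + ((⅓)*218)/(-42041) = -39781*(-1/18056) + (218/3)*(-1/42041) = 39781/18056 - 218/126123 = 5013362855/2277276888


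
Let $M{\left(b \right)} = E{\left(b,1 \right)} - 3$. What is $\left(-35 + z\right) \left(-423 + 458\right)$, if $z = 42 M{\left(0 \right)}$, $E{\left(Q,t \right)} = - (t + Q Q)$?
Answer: $-7105$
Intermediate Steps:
$E{\left(Q,t \right)} = - t - Q^{2}$ ($E{\left(Q,t \right)} = - (t + Q^{2}) = - t - Q^{2}$)
$M{\left(b \right)} = -4 - b^{2}$ ($M{\left(b \right)} = \left(\left(-1\right) 1 - b^{2}\right) - 3 = \left(-1 - b^{2}\right) - 3 = -4 - b^{2}$)
$z = -168$ ($z = 42 \left(-4 - 0^{2}\right) = 42 \left(-4 - 0\right) = 42 \left(-4 + 0\right) = 42 \left(-4\right) = -168$)
$\left(-35 + z\right) \left(-423 + 458\right) = \left(-35 - 168\right) \left(-423 + 458\right) = \left(-203\right) 35 = -7105$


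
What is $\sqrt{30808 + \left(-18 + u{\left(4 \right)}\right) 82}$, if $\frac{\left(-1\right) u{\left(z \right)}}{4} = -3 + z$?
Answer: $2 \sqrt{7251} \approx 170.31$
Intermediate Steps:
$u{\left(z \right)} = 12 - 4 z$ ($u{\left(z \right)} = - 4 \left(-3 + z\right) = 12 - 4 z$)
$\sqrt{30808 + \left(-18 + u{\left(4 \right)}\right) 82} = \sqrt{30808 + \left(-18 + \left(12 - 16\right)\right) 82} = \sqrt{30808 + \left(-18 - 4\right) 82} = \sqrt{30808 - 1804} = \sqrt{29004} = 2 \sqrt{7251}$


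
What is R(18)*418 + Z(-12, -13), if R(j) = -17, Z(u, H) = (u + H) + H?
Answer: -7144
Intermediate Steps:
Z(u, H) = u + 2*H (Z(u, H) = (H + u) + H = u + 2*H)
R(18)*418 + Z(-12, -13) = -17*418 + (-12 + 2*(-13)) = -7106 + (-12 - 26) = -7106 - 38 = -7144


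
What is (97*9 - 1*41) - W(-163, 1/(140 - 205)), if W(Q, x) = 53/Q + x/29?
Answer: 255736228/307255 ≈ 832.33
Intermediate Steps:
W(Q, x) = 53/Q + x/29 (W(Q, x) = 53/Q + x*(1/29) = 53/Q + x/29)
(97*9 - 1*41) - W(-163, 1/(140 - 205)) = (97*9 - 1*41) - (53/(-163) + 1/(29*(140 - 205))) = (873 - 41) - (53*(-1/163) + (1/29)/(-65)) = 832 - (-53/163 + (1/29)*(-1/65)) = 832 - (-53/163 - 1/1885) = 832 - 1*(-100068/307255) = 832 + 100068/307255 = 255736228/307255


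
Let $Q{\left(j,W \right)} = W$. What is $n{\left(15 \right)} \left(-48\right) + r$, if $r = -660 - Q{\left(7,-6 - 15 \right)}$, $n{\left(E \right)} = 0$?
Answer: $-639$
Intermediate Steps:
$r = -639$ ($r = -660 - \left(-6 - 15\right) = -660 - -21 = -660 + 21 = -639$)
$n{\left(15 \right)} \left(-48\right) + r = 0 \left(-48\right) - 639 = 0 - 639 = -639$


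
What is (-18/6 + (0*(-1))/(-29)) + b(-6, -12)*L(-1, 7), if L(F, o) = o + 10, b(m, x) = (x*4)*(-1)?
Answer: 813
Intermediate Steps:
b(m, x) = -4*x (b(m, x) = (4*x)*(-1) = -4*x)
L(F, o) = 10 + o
(-18/6 + (0*(-1))/(-29)) + b(-6, -12)*L(-1, 7) = (-18/6 + (0*(-1))/(-29)) + (-4*(-12))*(10 + 7) = (-18*⅙ + 0*(-1/29)) + 48*17 = (-3 + 0) + 816 = -3 + 816 = 813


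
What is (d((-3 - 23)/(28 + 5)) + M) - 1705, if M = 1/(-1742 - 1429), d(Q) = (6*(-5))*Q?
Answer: -58647656/34881 ≈ -1681.4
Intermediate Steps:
d(Q) = -30*Q
M = -1/3171 (M = 1/(-3171) = -1/3171 ≈ -0.00031536)
(d((-3 - 23)/(28 + 5)) + M) - 1705 = (-30*(-3 - 23)/(28 + 5) - 1/3171) - 1705 = (-(-780)/33 - 1/3171) - 1705 = (-30*(-26/33) - 1/3171) - 1705 = (260/11 - 1/3171) - 1705 = 824449/34881 - 1705 = -58647656/34881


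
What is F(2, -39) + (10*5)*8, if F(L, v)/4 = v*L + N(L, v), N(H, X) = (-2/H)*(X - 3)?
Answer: 256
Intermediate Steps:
N(H, X) = -2*(-3 + X)/H (N(H, X) = (-2/H)*(-3 + X) = -2*(-3 + X)/H)
F(L, v) = 4*L*v + 8*(3 - v)/L (F(L, v) = 4*(v*L + 2*(3 - v)/L) = 4*(L*v + 2*(3 - v)/L) = 4*L*v + 8*(3 - v)/L)
F(2, -39) + (10*5)*8 = 4*(6 - 2*(-39) - 39*2²)/2 + (10*5)*8 = 4*(½)*(6 + 78 - 39*4) + 50*8 = 4*(½)*(6 + 78 - 156) + 400 = 4*(½)*(-72) + 400 = -144 + 400 = 256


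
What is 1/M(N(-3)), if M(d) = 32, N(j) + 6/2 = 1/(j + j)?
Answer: 1/32 ≈ 0.031250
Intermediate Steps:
N(j) = -3 + 1/(2*j) (N(j) = -3 + 1/(j + j) = -3 + 1/(2*j))
1/M(N(-3)) = 1/32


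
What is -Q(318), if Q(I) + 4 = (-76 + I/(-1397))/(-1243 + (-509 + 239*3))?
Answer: 49366/12573 ≈ 3.9263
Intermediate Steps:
Q(I) = -4064/1035 + I/1445895 (Q(I) = -4 + (-76 + I/(-1397))/(-1243 + (-509 + 239*3)) = -4 + (-76 + I*(-1/1397))/(-1243 + (-509 + 717)) = -4 + (-76 - I/1397)/(-1243 + 208) = -4 + (-76 - I/1397)/(-1035) = -4 + (-76 - I/1397)*(-1/1035) = -4 + (76/1035 + I/1445895) = -4064/1035 + I/1445895)
-Q(318) = -(-4064/1035 + (1/1445895)*318) = -(-4064/1035 + 106/481965) = -1*(-49366/12573) = 49366/12573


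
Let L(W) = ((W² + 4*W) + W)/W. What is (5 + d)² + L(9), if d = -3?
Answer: 18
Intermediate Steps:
L(W) = (W² + 5*W)/W
(5 + d)² + L(9) = (5 - 3)² + (5 + 9) = 2² + 14 = 4 + 14 = 18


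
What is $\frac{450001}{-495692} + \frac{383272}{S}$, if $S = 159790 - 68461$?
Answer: $\frac{148886722895}{45271054668} \approx 3.2888$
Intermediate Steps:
$S = 91329$ ($S = 159790 - 68461 = 91329$)
$\frac{450001}{-495692} + \frac{383272}{S} = \frac{450001}{-495692} + \frac{383272}{91329} = 450001 \left(- \frac{1}{495692}\right) + 383272 \cdot \frac{1}{91329} = - \frac{450001}{495692} + \frac{383272}{91329} = \frac{148886722895}{45271054668}$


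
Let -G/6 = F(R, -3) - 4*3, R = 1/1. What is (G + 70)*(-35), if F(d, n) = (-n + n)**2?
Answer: -4970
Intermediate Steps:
R = 1
F(d, n) = 0 (F(d, n) = 0**2 = 0)
G = 72 (G = -6*(0 - 4*3) = -6*(0 - 12) = -6*(-12) = 72)
(G + 70)*(-35) = (72 + 70)*(-35) = 142*(-35) = -4970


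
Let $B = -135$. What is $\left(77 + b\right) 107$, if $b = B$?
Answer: $-6206$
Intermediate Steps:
$b = -135$
$\left(77 + b\right) 107 = \left(77 - 135\right) 107 = \left(-58\right) 107 = -6206$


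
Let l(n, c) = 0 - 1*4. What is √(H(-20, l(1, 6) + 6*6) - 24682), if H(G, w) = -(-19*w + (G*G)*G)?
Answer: 3*I*√1786 ≈ 126.78*I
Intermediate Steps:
l(n, c) = -4 (l(n, c) = 0 - 4 = -4)
H(G, w) = -G³ + 19*w (H(G, w) = -(-19*w + G²*G) = -(-19*w + G³) = -(G³ - 19*w) = -G³ + 19*w)
√(H(-20, l(1, 6) + 6*6) - 24682) = √((-1*(-20)³ + 19*(-4 + 6*6)) - 24682) = √((-1*(-8000) + 19*(-4 + 36)) - 24682) = √((8000 + 19*32) - 24682) = √((8000 + 608) - 24682) = √(8608 - 24682) = √(-16074) = 3*I*√1786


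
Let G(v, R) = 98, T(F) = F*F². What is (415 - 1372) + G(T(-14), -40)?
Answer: -859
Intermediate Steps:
T(F) = F³
(415 - 1372) + G(T(-14), -40) = (415 - 1372) + 98 = -957 + 98 = -859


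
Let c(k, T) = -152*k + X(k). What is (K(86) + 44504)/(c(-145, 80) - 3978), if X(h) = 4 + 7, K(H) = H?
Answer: 44590/18073 ≈ 2.4672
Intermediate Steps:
X(h) = 11
c(k, T) = 11 - 152*k (c(k, T) = -152*k + 11 = 11 - 152*k)
(K(86) + 44504)/(c(-145, 80) - 3978) = (86 + 44504)/((11 - 152*(-145)) - 3978) = 44590/((11 + 22040) - 3978) = 44590/(22051 - 3978) = 44590/18073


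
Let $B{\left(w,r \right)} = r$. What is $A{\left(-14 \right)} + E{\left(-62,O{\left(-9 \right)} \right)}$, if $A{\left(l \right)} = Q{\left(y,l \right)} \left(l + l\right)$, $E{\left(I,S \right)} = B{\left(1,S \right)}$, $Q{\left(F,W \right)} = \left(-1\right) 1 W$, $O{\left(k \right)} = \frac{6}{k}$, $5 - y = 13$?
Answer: $- \frac{1178}{3} \approx -392.67$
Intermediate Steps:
$y = -8$ ($y = 5 - 13 = -8$)
$Q{\left(F,W \right)} = - W$
$E{\left(I,S \right)} = S$
$A{\left(l \right)} = - 2 l^{2}$ ($A{\left(l \right)} = - l \left(l + l\right) = - l 2 l = - 2 l^{2}$)
$A{\left(-14 \right)} + E{\left(-62,O{\left(-9 \right)} \right)} = - 2 \left(-14\right)^{2} + \frac{6}{-9} = \left(-2\right) 196 + 6 \left(- \frac{1}{9}\right) = -392 - \frac{2}{3} = - \frac{1178}{3}$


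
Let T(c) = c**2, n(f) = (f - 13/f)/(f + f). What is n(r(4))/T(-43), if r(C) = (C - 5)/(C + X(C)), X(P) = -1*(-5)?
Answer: -526/1849 ≈ -0.28448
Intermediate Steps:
X(P) = 5
r(C) = (-5 + C)/(5 + C) (r(C) = (C - 5)/(C + 5) = (-5 + C)/(5 + C))
n(f) = (f - 13/f)/(2*f) (n(f) = (f - 13/f)/((2*f)) = (f - 13/f)*(1/(2*f)) = (f - 13/f)/(2*f))
n(r(4))/T(-43) = ((-13 + ((-5 + 4)/(5 + 4))**2)/(2*((-5 + 4)/(5 + 4))**2))/((-43)**2) = ((-13 + (-1/9)**2)/(2*(-1/9)**2))/1849 = ((-13 + ((1/9)*(-1))**2)/(2*((1/9)*(-1))**2))*(1/1849) = ((-13 + (-1/9)**2)/(2*(-1/9)**2))*(1/1849) = ((1/2)*81*(-13 + 1/81))*(1/1849) = ((1/2)*81*(-1052/81))*(1/1849) = -526*1/1849 = -526/1849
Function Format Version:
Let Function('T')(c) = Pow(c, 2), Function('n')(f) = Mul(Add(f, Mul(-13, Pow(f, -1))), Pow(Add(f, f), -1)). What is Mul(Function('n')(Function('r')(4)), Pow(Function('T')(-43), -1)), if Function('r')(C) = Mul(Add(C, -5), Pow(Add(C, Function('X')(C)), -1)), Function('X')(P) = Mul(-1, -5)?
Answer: Rational(-526, 1849) ≈ -0.28448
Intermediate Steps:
Function('X')(P) = 5
Function('r')(C) = Mul(Pow(Add(5, C), -1), Add(-5, C)) (Function('r')(C) = Mul(Add(C, -5), Pow(Add(C, 5), -1)) = Mul(Add(-5, C), Pow(Add(5, C), -1)) = Mul(Pow(Add(5, C), -1), Add(-5, C)))
Function('n')(f) = Mul(Rational(1, 2), Pow(f, -1), Add(f, Mul(-13, Pow(f, -1)))) (Function('n')(f) = Mul(Add(f, Mul(-13, Pow(f, -1))), Pow(Mul(2, f), -1)) = Mul(Add(f, Mul(-13, Pow(f, -1))), Mul(Rational(1, 2), Pow(f, -1))) = Mul(Rational(1, 2), Pow(f, -1), Add(f, Mul(-13, Pow(f, -1)))))
Mul(Function('n')(Function('r')(4)), Pow(Function('T')(-43), -1)) = Mul(Mul(Rational(1, 2), Pow(Mul(Pow(Add(5, 4), -1), Add(-5, 4)), -2), Add(-13, Pow(Mul(Pow(Add(5, 4), -1), Add(-5, 4)), 2))), Pow(Pow(-43, 2), -1)) = Mul(Mul(Rational(1, 2), Pow(Mul(Pow(9, -1), -1), -2), Add(-13, Pow(Mul(Pow(9, -1), -1), 2))), Pow(1849, -1)) = Mul(Mul(Rational(1, 2), Pow(Mul(Rational(1, 9), -1), -2), Add(-13, Pow(Mul(Rational(1, 9), -1), 2))), Rational(1, 1849)) = Mul(Mul(Rational(1, 2), Pow(Rational(-1, 9), -2), Add(-13, Pow(Rational(-1, 9), 2))), Rational(1, 1849)) = Mul(Mul(Rational(1, 2), 81, Add(-13, Rational(1, 81))), Rational(1, 1849)) = Mul(Mul(Rational(1, 2), 81, Rational(-1052, 81)), Rational(1, 1849)) = Mul(-526, Rational(1, 1849)) = Rational(-526, 1849)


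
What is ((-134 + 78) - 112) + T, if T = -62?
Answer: -230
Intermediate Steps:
((-134 + 78) - 112) + T = ((-134 + 78) - 112) - 62 = (-56 - 112) - 62 = -168 - 62 = -230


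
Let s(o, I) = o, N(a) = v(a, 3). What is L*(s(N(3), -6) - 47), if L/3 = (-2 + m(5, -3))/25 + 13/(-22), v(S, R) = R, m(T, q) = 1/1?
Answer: 2082/25 ≈ 83.280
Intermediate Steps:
m(T, q) = 1
N(a) = 3
L = -1041/550 (L = 3*((-2 + 1)/25 + 13/(-22)) = 3*(-1*1/25 + 13*(-1/22)) = 3*(-1/25 - 13/22) = 3*(-347/550) = -1041/550 ≈ -1.8927)
L*(s(N(3), -6) - 47) = -1041*(3 - 47)/550 = -1041/550*(-44) = 2082/25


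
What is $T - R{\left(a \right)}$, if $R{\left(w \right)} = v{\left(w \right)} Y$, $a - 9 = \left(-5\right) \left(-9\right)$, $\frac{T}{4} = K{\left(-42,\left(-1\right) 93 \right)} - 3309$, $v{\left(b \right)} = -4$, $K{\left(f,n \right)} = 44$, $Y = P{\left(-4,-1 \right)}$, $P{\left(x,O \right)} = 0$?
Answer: $-13060$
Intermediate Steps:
$Y = 0$
$T = -13060$ ($T = 4 \left(44 - 3309\right) = 4 \left(-3265\right) = -13060$)
$a = 54$ ($a = 9 - -45 = 9 + 45 = 54$)
$R{\left(w \right)} = 0$ ($R{\left(w \right)} = \left(-4\right) 0 = 0$)
$T - R{\left(a \right)} = -13060 - 0 = -13060 + 0 = -13060$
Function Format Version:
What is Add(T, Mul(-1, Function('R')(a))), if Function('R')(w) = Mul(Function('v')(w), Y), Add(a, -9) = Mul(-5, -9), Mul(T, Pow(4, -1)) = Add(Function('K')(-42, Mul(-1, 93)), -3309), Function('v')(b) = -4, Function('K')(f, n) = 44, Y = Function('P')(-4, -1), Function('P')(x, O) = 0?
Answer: -13060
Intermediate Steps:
Y = 0
T = -13060 (T = Mul(4, Add(44, -3309)) = Mul(4, -3265) = -13060)
a = 54 (a = Add(9, Mul(-5, -9)) = Add(9, 45) = 54)
Function('R')(w) = 0 (Function('R')(w) = Mul(-4, 0) = 0)
Add(T, Mul(-1, Function('R')(a))) = Add(-13060, Mul(-1, 0)) = Add(-13060, 0) = -13060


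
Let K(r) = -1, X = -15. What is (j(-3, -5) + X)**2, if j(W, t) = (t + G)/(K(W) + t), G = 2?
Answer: 841/4 ≈ 210.25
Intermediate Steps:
j(W, t) = (2 + t)/(-1 + t) (j(W, t) = (t + 2)/(-1 + t) = (2 + t)/(-1 + t))
(j(-3, -5) + X)**2 = ((2 - 5)/(-1 - 5) - 15)**2 = (-3/(-6) - 15)**2 = (-1/6*(-3) - 15)**2 = (1/2 - 15)**2 = (-29/2)**2 = 841/4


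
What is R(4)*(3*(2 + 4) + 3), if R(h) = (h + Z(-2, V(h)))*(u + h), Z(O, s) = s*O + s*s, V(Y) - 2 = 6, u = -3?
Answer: 1092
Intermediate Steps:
V(Y) = 8 (V(Y) = 2 + 6 = 8)
Z(O, s) = s² + O*s (Z(O, s) = O*s + s² = s² + O*s)
R(h) = (-3 + h)*(48 + h) (R(h) = (h + 8*(-2 + 8))*(-3 + h) = (h + 8*6)*(-3 + h) = (h + 48)*(-3 + h) = (48 + h)*(-3 + h) = (-3 + h)*(48 + h))
R(4)*(3*(2 + 4) + 3) = (-144 + 4² + 45*4)*(3*(2 + 4) + 3) = (-144 + 16 + 180)*(3*6 + 3) = 52*(18 + 3) = 52*21 = 1092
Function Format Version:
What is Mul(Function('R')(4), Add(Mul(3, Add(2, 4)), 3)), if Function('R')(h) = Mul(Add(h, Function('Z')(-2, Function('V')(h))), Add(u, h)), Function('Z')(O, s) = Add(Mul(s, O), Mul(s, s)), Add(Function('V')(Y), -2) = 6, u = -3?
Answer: 1092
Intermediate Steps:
Function('V')(Y) = 8 (Function('V')(Y) = Add(2, 6) = 8)
Function('Z')(O, s) = Add(Pow(s, 2), Mul(O, s)) (Function('Z')(O, s) = Add(Mul(O, s), Pow(s, 2)) = Add(Pow(s, 2), Mul(O, s)))
Function('R')(h) = Mul(Add(-3, h), Add(48, h)) (Function('R')(h) = Mul(Add(h, Mul(8, Add(-2, 8))), Add(-3, h)) = Mul(Add(h, Mul(8, 6)), Add(-3, h)) = Mul(Add(h, 48), Add(-3, h)) = Mul(Add(48, h), Add(-3, h)) = Mul(Add(-3, h), Add(48, h)))
Mul(Function('R')(4), Add(Mul(3, Add(2, 4)), 3)) = Mul(Add(-144, Pow(4, 2), Mul(45, 4)), Add(Mul(3, Add(2, 4)), 3)) = Mul(Add(-144, 16, 180), Add(Mul(3, 6), 3)) = Mul(52, Add(18, 3)) = Mul(52, 21) = 1092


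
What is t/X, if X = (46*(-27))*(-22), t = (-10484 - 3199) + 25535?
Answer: 2963/6831 ≈ 0.43376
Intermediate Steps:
t = 11852 (t = -13683 + 25535 = 11852)
X = 27324 (X = -1242*(-22) = 27324)
t/X = 11852/27324 = 11852*(1/27324) = 2963/6831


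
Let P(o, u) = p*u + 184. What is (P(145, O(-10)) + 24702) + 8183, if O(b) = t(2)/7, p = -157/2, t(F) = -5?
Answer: 463751/14 ≈ 33125.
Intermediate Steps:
p = -157/2 (p = -157*½ = -157/2 ≈ -78.500)
O(b) = -5/7
P(o, u) = 184 - 157*u/2 (P(o, u) = -157*u/2 + 184 = 184 - 157*u/2)
(P(145, O(-10)) + 24702) + 8183 = ((184 - 157/2*(-5/7)) + 24702) + 8183 = ((184 + 785/14) + 24702) + 8183 = (3361/14 + 24702) + 8183 = 349189/14 + 8183 = 463751/14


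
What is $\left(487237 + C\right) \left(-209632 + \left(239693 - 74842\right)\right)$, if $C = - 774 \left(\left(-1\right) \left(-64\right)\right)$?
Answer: $-19600688481$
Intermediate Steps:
$C = -49536$ ($C = \left(-774\right) 64 = -49536$)
$\left(487237 + C\right) \left(-209632 + \left(239693 - 74842\right)\right) = \left(487237 - 49536\right) \left(-209632 + \left(239693 - 74842\right)\right) = 437701 \left(-209632 + 164851\right) = 437701 \left(-44781\right) = -19600688481$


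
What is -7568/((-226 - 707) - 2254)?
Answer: 7568/3187 ≈ 2.3746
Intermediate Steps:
-7568/((-226 - 707) - 2254) = -7568/(-933 - 2254) = -7568/(-3187) = -7568*(-1/3187) = 7568/3187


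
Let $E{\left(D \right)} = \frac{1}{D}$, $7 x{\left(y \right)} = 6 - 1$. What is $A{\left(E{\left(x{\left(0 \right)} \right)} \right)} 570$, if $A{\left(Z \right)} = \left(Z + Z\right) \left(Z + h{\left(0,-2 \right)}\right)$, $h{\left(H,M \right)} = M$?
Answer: $- \frac{4788}{5} \approx -957.6$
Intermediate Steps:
$x{\left(y \right)} = \frac{5}{7}$ ($x{\left(y \right)} = \frac{6 - 1}{7} = \frac{1}{7} \cdot 5 = \frac{5}{7}$)
$A{\left(Z \right)} = 2 Z \left(-2 + Z\right)$ ($A{\left(Z \right)} = \left(Z + Z\right) \left(Z - 2\right) = 2 Z \left(-2 + Z\right)$)
$A{\left(E{\left(x{\left(0 \right)} \right)} \right)} 570 = \frac{2 \left(-2 + \frac{1}{\frac{5}{7}}\right)}{\frac{5}{7}} \cdot 570 = 2 \cdot \frac{7}{5} \left(-2 + \frac{7}{5}\right) 570 = 2 \cdot \frac{7}{5} \left(- \frac{3}{5}\right) 570 = \left(- \frac{42}{25}\right) 570 = - \frac{4788}{5}$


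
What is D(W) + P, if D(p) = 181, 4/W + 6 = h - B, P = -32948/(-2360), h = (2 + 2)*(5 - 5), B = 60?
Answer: 115027/590 ≈ 194.96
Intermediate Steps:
h = 0 (h = 4*0 = 0)
P = 8237/590 (P = -32948*(-1/2360) = 8237/590 ≈ 13.961)
W = -2/33 (W = 4/(-6 + (0 - 1*60)) = 4/(-6 + (0 - 60)) = 4/(-6 - 60) = 4/(-66) = 4*(-1/66) = -2/33 ≈ -0.060606)
D(W) + P = 181 + 8237/590 = 115027/590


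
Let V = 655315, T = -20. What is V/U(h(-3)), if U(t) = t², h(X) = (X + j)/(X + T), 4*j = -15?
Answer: 5546586160/729 ≈ 7.6085e+6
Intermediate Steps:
j = -15/4 (j = (¼)*(-15) = -15/4 ≈ -3.7500)
h(X) = (-15/4 + X)/(-20 + X) (h(X) = (X - 15/4)/(X - 20) = (-15/4 + X)/(-20 + X))
V/U(h(-3)) = 655315/(((-15/4 - 3)/(-20 - 3))²) = 655315/((-27/4/(-23))²) = 655315/((-1/23*(-27/4))²) = 655315/((27/92)²) = 655315/(729/8464) = 655315*(8464/729) = 5546586160/729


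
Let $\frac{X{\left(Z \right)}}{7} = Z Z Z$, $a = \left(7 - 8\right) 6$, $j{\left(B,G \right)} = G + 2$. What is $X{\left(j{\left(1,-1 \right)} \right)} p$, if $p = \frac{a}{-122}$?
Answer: $\frac{21}{61} \approx 0.34426$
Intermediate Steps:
$j{\left(B,G \right)} = 2 + G$
$a = -6$ ($a = \left(-1\right) 6 = -6$)
$p = \frac{3}{61}$ ($p = - \frac{6}{-122} = \left(-6\right) \left(- \frac{1}{122}\right) = \frac{3}{61} \approx 0.04918$)
$X{\left(Z \right)} = 7 Z^{3}$ ($X{\left(Z \right)} = 7 Z Z Z = 7 Z^{2} Z = 7 Z^{3}$)
$X{\left(j{\left(1,-1 \right)} \right)} p = 7 \left(2 - 1\right)^{3} \cdot \frac{3}{61} = 7 \cdot 1^{3} \cdot \frac{3}{61} = 7 \cdot 1 \cdot \frac{3}{61} = 7 \cdot \frac{3}{61} = \frac{21}{61}$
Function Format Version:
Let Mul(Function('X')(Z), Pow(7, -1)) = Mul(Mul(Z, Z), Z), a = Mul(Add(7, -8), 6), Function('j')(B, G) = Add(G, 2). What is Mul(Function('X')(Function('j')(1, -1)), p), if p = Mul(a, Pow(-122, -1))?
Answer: Rational(21, 61) ≈ 0.34426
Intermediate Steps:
Function('j')(B, G) = Add(2, G)
a = -6 (a = Mul(-1, 6) = -6)
p = Rational(3, 61) (p = Mul(-6, Pow(-122, -1)) = Mul(-6, Rational(-1, 122)) = Rational(3, 61) ≈ 0.049180)
Function('X')(Z) = Mul(7, Pow(Z, 3)) (Function('X')(Z) = Mul(7, Mul(Mul(Z, Z), Z)) = Mul(7, Mul(Pow(Z, 2), Z)) = Mul(7, Pow(Z, 3)))
Mul(Function('X')(Function('j')(1, -1)), p) = Mul(Mul(7, Pow(Add(2, -1), 3)), Rational(3, 61)) = Mul(Mul(7, Pow(1, 3)), Rational(3, 61)) = Mul(Mul(7, 1), Rational(3, 61)) = Mul(7, Rational(3, 61)) = Rational(21, 61)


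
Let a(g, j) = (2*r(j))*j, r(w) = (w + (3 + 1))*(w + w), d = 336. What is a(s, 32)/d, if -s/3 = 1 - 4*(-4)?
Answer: 3072/7 ≈ 438.86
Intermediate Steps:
r(w) = 2*w*(4 + w) (r(w) = (w + 4)*(2*w) = (4 + w)*(2*w) = 2*w*(4 + w))
s = -51 (s = -3*(1 - 4*(-4)) = -3*(1 + 16) = -3*17 = -51)
a(g, j) = 4*j²*(4 + j) (a(g, j) = (2*(2*j*(4 + j)))*j = (4*j*(4 + j))*j = 4*j²*(4 + j))
a(s, 32)/d = (4*32²*(4 + 32))/336 = (4*1024*36)*(1/336) = 147456*(1/336) = 3072/7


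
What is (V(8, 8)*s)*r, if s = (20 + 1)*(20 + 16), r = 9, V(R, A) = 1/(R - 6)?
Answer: 3402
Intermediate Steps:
V(R, A) = 1/(-6 + R)
s = 756 (s = 21*36 = 756)
(V(8, 8)*s)*r = (756/(-6 + 8))*9 = (756/2)*9 = ((½)*756)*9 = 378*9 = 3402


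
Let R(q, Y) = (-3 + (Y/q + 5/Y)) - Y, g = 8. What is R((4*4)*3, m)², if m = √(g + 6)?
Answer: 116257/8064 + 209*√14/56 ≈ 28.381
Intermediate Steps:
m = √14 (m = √(8 + 6) = √14 ≈ 3.7417)
R(q, Y) = -3 - Y + 5/Y + Y/q (R(q, Y) = (-3 + (5/Y + Y/q)) - Y = (-3 + 5/Y + Y/q) - Y = -3 - Y + 5/Y + Y/q)
R((4*4)*3, m)² = (-3 - √14 + 5/(√14) + √14/(((4*4)*3)))² = (-3 - √14 + 5*(√14/14) + √14/((16*3)))² = (-3 - √14 + 5*√14/14 + √14/48)² = (-3 - 209*√14/336)²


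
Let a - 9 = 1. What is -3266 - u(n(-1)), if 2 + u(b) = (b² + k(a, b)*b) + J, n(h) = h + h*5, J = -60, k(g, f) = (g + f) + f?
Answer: -3252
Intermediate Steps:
a = 10 (a = 9 + 1 = 10)
k(g, f) = g + 2*f (k(g, f) = (f + g) + f = g + 2*f)
n(h) = 6*h (n(h) = h + 5*h = 6*h)
u(b) = -62 + b² + b*(10 + 2*b) (u(b) = -2 + ((b² + (10 + 2*b)*b) - 60) = -2 + ((b² + b*(10 + 2*b)) - 60) = -2 + (-60 + b² + b*(10 + 2*b)) = -62 + b² + b*(10 + 2*b))
-3266 - u(n(-1)) = -3266 - (-62 + 3*(6*(-1))² + 10*(6*(-1))) = -3266 - (-62 + 3*(-6)² + 10*(-6)) = -3266 - (-62 + 3*36 - 60) = -3266 - (-62 + 108 - 60) = -3266 - 1*(-14) = -3266 + 14 = -3252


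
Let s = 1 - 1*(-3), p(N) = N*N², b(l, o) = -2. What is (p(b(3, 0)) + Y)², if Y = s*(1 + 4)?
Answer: 144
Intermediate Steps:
p(N) = N³
s = 4 (s = 1 + 3 = 4)
Y = 20 (Y = 4*(1 + 4) = 4*5 = 20)
(p(b(3, 0)) + Y)² = ((-2)³ + 20)² = (-8 + 20)² = 12² = 144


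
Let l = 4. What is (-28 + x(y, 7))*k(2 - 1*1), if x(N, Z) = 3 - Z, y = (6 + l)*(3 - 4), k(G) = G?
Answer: -32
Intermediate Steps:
y = -10 (y = (6 + 4)*(3 - 4) = 10*(-1) = -10)
(-28 + x(y, 7))*k(2 - 1*1) = (-28 + (3 - 1*7))*(2 - 1*1) = (-28 + (3 - 7))*(2 - 1) = (-28 - 4)*1 = -32*1 = -32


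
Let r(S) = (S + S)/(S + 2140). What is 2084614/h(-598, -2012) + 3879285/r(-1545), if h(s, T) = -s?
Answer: -45794897953/61594 ≈ -7.4350e+5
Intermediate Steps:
r(S) = 2*S/(2140 + S) (r(S) = (2*S)/(2140 + S) = 2*S/(2140 + S))
2084614/h(-598, -2012) + 3879285/r(-1545) = 2084614/((-1*(-598))) + 3879285/((2*(-1545)/(2140 - 1545))) = 2084614/598 + 3879285/((2*(-1545)/595)) = 2084614*(1/598) + 3879285/((2*(-1545)*(1/595))) = 1042307/299 + 3879285/(-618/119) = 1042307/299 + 3879285*(-119/618) = 1042307/299 - 153878305/206 = -45794897953/61594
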